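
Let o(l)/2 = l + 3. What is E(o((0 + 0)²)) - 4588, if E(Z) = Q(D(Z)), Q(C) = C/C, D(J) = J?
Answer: -4587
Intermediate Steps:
o(l) = 6 + 2*l (o(l) = 2*(l + 3) = 2*(3 + l) = 6 + 2*l)
Q(C) = 1
E(Z) = 1
E(o((0 + 0)²)) - 4588 = 1 - 4588 = -4587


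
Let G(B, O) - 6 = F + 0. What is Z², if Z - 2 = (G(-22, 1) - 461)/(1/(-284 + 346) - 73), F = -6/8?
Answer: 5567099769/81902500 ≈ 67.972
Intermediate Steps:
F = -¾ (F = -6*⅛ = -¾ ≈ -0.75000)
G(B, O) = 21/4 (G(B, O) = 6 + (-¾ + 0) = 6 - ¾ = 21/4)
Z = 74613/9050 (Z = 2 + (21/4 - 461)/(1/(-284 + 346) - 73) = 2 - 1823/(4*(1/62 - 73)) = 2 - 1823/(4*(-4525/62)) = 2 - 1823/4*(-62/4525) = 2 + 56513/9050 = 74613/9050 ≈ 8.2445)
Z² = (74613/9050)² = 5567099769/81902500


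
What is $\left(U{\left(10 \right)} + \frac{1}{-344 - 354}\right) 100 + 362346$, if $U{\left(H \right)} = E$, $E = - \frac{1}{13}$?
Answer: $\frac{1643928252}{4537} \approx 3.6234 \cdot 10^{5}$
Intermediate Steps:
$E = - \frac{1}{13}$ ($E = \left(-1\right) \frac{1}{13} = - \frac{1}{13} \approx -0.076923$)
$U{\left(H \right)} = - \frac{1}{13}$
$\left(U{\left(10 \right)} + \frac{1}{-344 - 354}\right) 100 + 362346 = \left(- \frac{1}{13} + \frac{1}{-344 - 354}\right) 100 + 362346 = \left(- \frac{1}{13} + \frac{1}{-698}\right) 100 + 362346 = \left(- \frac{1}{13} - \frac{1}{698}\right) 100 + 362346 = \left(- \frac{711}{9074}\right) 100 + 362346 = - \frac{35550}{4537} + 362346 = \frac{1643928252}{4537}$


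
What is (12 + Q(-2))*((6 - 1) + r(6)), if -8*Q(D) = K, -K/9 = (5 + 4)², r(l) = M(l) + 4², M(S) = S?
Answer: 22275/8 ≈ 2784.4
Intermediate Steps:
r(l) = 16 + l (r(l) = l + 4² = l + 16 = 16 + l)
K = -729 (K = -9*(5 + 4)² = -9*9² = -9*81 = -729)
Q(D) = 729/8 (Q(D) = -⅛*(-729) = 729/8)
(12 + Q(-2))*((6 - 1) + r(6)) = (12 + 729/8)*((6 - 1) + (16 + 6)) = 825*(5 + 22)/8 = (825/8)*27 = 22275/8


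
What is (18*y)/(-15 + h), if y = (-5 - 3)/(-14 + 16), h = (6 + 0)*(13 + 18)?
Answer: -8/19 ≈ -0.42105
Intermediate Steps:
h = 186 (h = 6*31 = 186)
y = -4 (y = -8/2 = -8*½ = -4)
(18*y)/(-15 + h) = (18*(-4))/(-15 + 186) = -72/171 = -72*1/171 = -8/19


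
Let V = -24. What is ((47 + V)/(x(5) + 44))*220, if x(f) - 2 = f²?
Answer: 5060/71 ≈ 71.268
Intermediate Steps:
x(f) = 2 + f²
((47 + V)/(x(5) + 44))*220 = ((47 - 24)/((2 + 5²) + 44))*220 = (23/((2 + 25) + 44))*220 = (23/(27 + 44))*220 = (23/71)*220 = 5060/71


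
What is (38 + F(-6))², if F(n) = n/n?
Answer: 1521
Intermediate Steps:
F(n) = 1
(38 + F(-6))² = (38 + 1)² = 39² = 1521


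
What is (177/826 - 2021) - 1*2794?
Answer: -67407/14 ≈ -4814.8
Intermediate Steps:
(177/826 - 2021) - 1*2794 = (177*(1/826) - 2021) - 2794 = (3/14 - 2021) - 2794 = -28291/14 - 2794 = -67407/14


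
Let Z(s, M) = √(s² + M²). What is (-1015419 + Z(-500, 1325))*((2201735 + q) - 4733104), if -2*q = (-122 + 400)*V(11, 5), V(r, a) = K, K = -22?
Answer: 2567295027309 - 63207775*√3209 ≈ 2.5637e+12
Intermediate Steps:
V(r, a) = -22
q = 3058 (q = -(-122 + 400)*(-22)/2 = -139*(-22) = -½*(-6116) = 3058)
Z(s, M) = √(M² + s²)
(-1015419 + Z(-500, 1325))*((2201735 + q) - 4733104) = (-1015419 + √(1325² + (-500)²))*((2201735 + 3058) - 4733104) = (-1015419 + √(1755625 + 250000))*(2204793 - 4733104) = (-1015419 + √2005625)*(-2528311) = (-1015419 + 25*√3209)*(-2528311) = 2567295027309 - 63207775*√3209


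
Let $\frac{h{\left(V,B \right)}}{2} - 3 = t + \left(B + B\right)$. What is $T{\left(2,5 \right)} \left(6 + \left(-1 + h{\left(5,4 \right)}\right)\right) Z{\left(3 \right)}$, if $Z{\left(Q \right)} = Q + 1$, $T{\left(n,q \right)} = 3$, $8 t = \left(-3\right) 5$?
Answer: $279$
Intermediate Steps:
$t = - \frac{15}{8}$ ($t = \frac{\left(-3\right) 5}{8} = \frac{1}{8} \left(-15\right) = - \frac{15}{8} \approx -1.875$)
$h{\left(V,B \right)} = \frac{9}{4} + 4 B$ ($h{\left(V,B \right)} = 6 + 2 \left(- \frac{15}{8} + \left(B + B\right)\right) = 6 + 2 \left(- \frac{15}{8} + 2 B\right) = 6 + \left(- \frac{15}{4} + 4 B\right) = \frac{9}{4} + 4 B$)
$Z{\left(Q \right)} = 1 + Q$
$T{\left(2,5 \right)} \left(6 + \left(-1 + h{\left(5,4 \right)}\right)\right) Z{\left(3 \right)} = 3 \left(6 + \left(-1 + \left(\frac{9}{4} + 4 \cdot 4\right)\right)\right) \left(1 + 3\right) = 3 \left(6 + \left(-1 + \left(\frac{9}{4} + 16\right)\right)\right) 4 = 3 \left(6 + \left(-1 + \frac{73}{4}\right)\right) 4 = 3 \left(6 + \frac{69}{4}\right) 4 = 3 \cdot \frac{93}{4} \cdot 4 = \frac{279}{4} \cdot 4 = 279$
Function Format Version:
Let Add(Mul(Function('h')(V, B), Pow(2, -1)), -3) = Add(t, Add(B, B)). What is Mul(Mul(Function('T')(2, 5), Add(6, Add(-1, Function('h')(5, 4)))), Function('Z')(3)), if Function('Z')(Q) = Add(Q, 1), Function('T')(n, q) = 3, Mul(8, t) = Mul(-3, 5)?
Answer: 279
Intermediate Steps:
t = Rational(-15, 8) (t = Mul(Rational(1, 8), Mul(-3, 5)) = Mul(Rational(1, 8), -15) = Rational(-15, 8) ≈ -1.8750)
Function('h')(V, B) = Add(Rational(9, 4), Mul(4, B)) (Function('h')(V, B) = Add(6, Mul(2, Add(Rational(-15, 8), Add(B, B)))) = Add(6, Mul(2, Add(Rational(-15, 8), Mul(2, B)))) = Add(6, Add(Rational(-15, 4), Mul(4, B))) = Add(Rational(9, 4), Mul(4, B)))
Function('Z')(Q) = Add(1, Q)
Mul(Mul(Function('T')(2, 5), Add(6, Add(-1, Function('h')(5, 4)))), Function('Z')(3)) = Mul(Mul(3, Add(6, Add(-1, Add(Rational(9, 4), Mul(4, 4))))), Add(1, 3)) = Mul(Mul(3, Add(6, Add(-1, Add(Rational(9, 4), 16)))), 4) = Mul(Mul(3, Add(6, Add(-1, Rational(73, 4)))), 4) = Mul(Mul(3, Add(6, Rational(69, 4))), 4) = Mul(Mul(3, Rational(93, 4)), 4) = Mul(Rational(279, 4), 4) = 279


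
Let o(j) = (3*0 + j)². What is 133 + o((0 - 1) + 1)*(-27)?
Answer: 133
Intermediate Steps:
o(j) = j² (o(j) = (0 + j)² = j²)
133 + o((0 - 1) + 1)*(-27) = 133 + ((0 - 1) + 1)²*(-27) = 133 + (-1 + 1)²*(-27) = 133 + 0²*(-27) = 133 + 0*(-27) = 133 + 0 = 133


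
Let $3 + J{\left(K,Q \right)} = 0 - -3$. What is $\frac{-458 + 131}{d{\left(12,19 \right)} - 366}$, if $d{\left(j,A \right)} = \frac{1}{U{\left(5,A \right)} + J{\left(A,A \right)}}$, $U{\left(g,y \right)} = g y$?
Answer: $\frac{31065}{34769} \approx 0.89347$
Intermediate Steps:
$J{\left(K,Q \right)} = 0$ ($J{\left(K,Q \right)} = -3 + \left(0 - -3\right) = -3 + \left(0 + 3\right) = -3 + 3 = 0$)
$d{\left(j,A \right)} = \frac{1}{5 A}$ ($d{\left(j,A \right)} = \frac{1}{5 A + 0} = \frac{1}{5 A}$)
$\frac{-458 + 131}{d{\left(12,19 \right)} - 366} = \frac{-458 + 131}{\frac{1}{5 \cdot 19} - 366} = - \frac{327}{\frac{1}{5} \cdot \frac{1}{19} - 366} = - \frac{327}{\frac{1}{95} - 366} = - \frac{327}{- \frac{34769}{95}} = \left(-327\right) \left(- \frac{95}{34769}\right) = \frac{31065}{34769}$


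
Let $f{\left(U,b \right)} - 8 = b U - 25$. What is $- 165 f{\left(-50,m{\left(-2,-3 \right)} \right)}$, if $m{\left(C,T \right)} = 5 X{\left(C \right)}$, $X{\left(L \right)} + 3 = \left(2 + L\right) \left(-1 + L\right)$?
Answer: $-120945$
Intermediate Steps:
$X{\left(L \right)} = -3 + \left(-1 + L\right) \left(2 + L\right)$ ($X{\left(L \right)} = -3 + \left(2 + L\right) \left(-1 + L\right) = -3 + \left(-1 + L\right) \left(2 + L\right)$)
$m{\left(C,T \right)} = -25 + 5 C + 5 C^{2}$ ($m{\left(C,T \right)} = 5 \left(-5 + C + C^{2}\right) = -25 + 5 C + 5 C^{2}$)
$f{\left(U,b \right)} = -17 + U b$ ($f{\left(U,b \right)} = 8 + \left(b U - 25\right) = 8 + \left(U b - 25\right) = 8 + \left(-25 + U b\right) = -17 + U b$)
$- 165 f{\left(-50,m{\left(-2,-3 \right)} \right)} = - 165 \left(-17 - 50 \left(-25 + 5 \left(-2\right) + 5 \left(-2\right)^{2}\right)\right) = - 165 \left(-17 - 50 \left(-25 - 10 + 5 \cdot 4\right)\right) = - 165 \left(-17 - 50 \left(-25 - 10 + 20\right)\right) = - 165 \left(-17 - -750\right) = - 165 \left(-17 + 750\right) = \left(-165\right) 733 = -120945$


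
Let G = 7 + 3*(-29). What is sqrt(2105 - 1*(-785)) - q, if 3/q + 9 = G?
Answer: 3/89 + 17*sqrt(10) ≈ 53.792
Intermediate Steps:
G = -80 (G = 7 - 87 = -80)
q = -3/89 (q = 3/(-9 - 80) = 3/(-89) = 3*(-1/89) = -3/89 ≈ -0.033708)
sqrt(2105 - 1*(-785)) - q = sqrt(2105 - 1*(-785)) - 1*(-3/89) = sqrt(2105 + 785) + 3/89 = sqrt(2890) + 3/89 = 17*sqrt(10) + 3/89 = 3/89 + 17*sqrt(10)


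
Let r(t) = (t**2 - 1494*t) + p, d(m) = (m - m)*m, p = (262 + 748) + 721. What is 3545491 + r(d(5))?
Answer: 3547222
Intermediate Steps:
p = 1731 (p = 1010 + 721 = 1731)
d(m) = 0 (d(m) = 0*m = 0)
r(t) = 1731 + t**2 - 1494*t (r(t) = (t**2 - 1494*t) + 1731 = 1731 + t**2 - 1494*t)
3545491 + r(d(5)) = 3545491 + (1731 + 0**2 - 1494*0) = 3545491 + (1731 + 0 + 0) = 3545491 + 1731 = 3547222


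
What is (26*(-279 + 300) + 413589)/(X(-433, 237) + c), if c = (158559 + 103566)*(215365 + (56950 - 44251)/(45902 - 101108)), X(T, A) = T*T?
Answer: 2540304090/346280725732901 ≈ 7.3360e-6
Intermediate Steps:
X(T, A) = T²
c = 346279575675375/6134 (c = 262125*(215365 + 12699/(-55206)) = 262125*(215365 + 12699*(-1/55206)) = 262125*(215365 - 1411/6134) = 262125*(1321047499/6134) = 346279575675375/6134 ≈ 5.6453e+10)
(26*(-279 + 300) + 413589)/(X(-433, 237) + c) = (26*(-279 + 300) + 413589)/((-433)² + 346279575675375/6134) = (26*21 + 413589)/(187489 + 346279575675375/6134) = (546 + 413589)/(346280725732901/6134) = 414135*(6134/346280725732901) = 2540304090/346280725732901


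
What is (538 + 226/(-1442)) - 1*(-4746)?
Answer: 3809651/721 ≈ 5283.8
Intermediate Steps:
(538 + 226/(-1442)) - 1*(-4746) = (538 + 226*(-1/1442)) + 4746 = (538 - 113/721) + 4746 = 387785/721 + 4746 = 3809651/721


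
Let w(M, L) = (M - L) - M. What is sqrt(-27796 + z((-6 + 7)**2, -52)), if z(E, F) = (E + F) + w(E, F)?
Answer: I*sqrt(27795) ≈ 166.72*I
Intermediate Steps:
w(M, L) = -L
z(E, F) = E (z(E, F) = (E + F) - F = E)
sqrt(-27796 + z((-6 + 7)**2, -52)) = sqrt(-27796 + (-6 + 7)**2) = sqrt(-27796 + 1**2) = sqrt(-27796 + 1) = sqrt(-27795) = I*sqrt(27795)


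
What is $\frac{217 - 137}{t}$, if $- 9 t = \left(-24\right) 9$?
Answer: $\frac{10}{3} \approx 3.3333$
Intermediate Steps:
$t = 24$ ($t = - \frac{\left(-24\right) 9}{9} = \left(- \frac{1}{9}\right) \left(-216\right) = 24$)
$\frac{217 - 137}{t} = \frac{217 - 137}{24} = 80 \cdot \frac{1}{24} = \frac{10}{3}$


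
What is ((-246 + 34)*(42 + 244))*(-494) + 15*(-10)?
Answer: 29952058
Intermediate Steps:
((-246 + 34)*(42 + 244))*(-494) + 15*(-10) = -212*286*(-494) - 150 = -60632*(-494) - 150 = 29952208 - 150 = 29952058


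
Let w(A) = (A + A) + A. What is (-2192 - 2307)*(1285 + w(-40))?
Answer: -5241335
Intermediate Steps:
w(A) = 3*A (w(A) = 2*A + A = 3*A)
(-2192 - 2307)*(1285 + w(-40)) = (-2192 - 2307)*(1285 + 3*(-40)) = -4499*(1285 - 120) = -4499*1165 = -5241335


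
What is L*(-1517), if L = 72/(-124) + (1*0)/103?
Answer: 27306/31 ≈ 880.84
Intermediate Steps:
L = -18/31 (L = 72*(-1/124) + 0*(1/103) = -18/31 + 0 = -18/31 ≈ -0.58065)
L*(-1517) = -18/31*(-1517) = 27306/31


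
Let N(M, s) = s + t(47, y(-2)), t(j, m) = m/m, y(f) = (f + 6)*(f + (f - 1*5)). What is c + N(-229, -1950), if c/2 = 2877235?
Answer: 5752521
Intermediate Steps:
y(f) = (-5 + 2*f)*(6 + f) (y(f) = (6 + f)*(f + (f - 5)) = (6 + f)*(f + (-5 + f)) = (6 + f)*(-5 + 2*f) = (-5 + 2*f)*(6 + f))
t(j, m) = 1
N(M, s) = 1 + s (N(M, s) = s + 1 = 1 + s)
c = 5754470 (c = 2*2877235 = 5754470)
c + N(-229, -1950) = 5754470 + (1 - 1950) = 5754470 - 1949 = 5752521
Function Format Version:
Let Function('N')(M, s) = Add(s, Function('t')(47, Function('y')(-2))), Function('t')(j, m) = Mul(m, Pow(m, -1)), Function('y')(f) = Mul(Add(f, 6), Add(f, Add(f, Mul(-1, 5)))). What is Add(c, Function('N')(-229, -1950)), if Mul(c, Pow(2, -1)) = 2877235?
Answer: 5752521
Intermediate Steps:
Function('y')(f) = Mul(Add(-5, Mul(2, f)), Add(6, f)) (Function('y')(f) = Mul(Add(6, f), Add(f, Add(f, -5))) = Mul(Add(6, f), Add(f, Add(-5, f))) = Mul(Add(6, f), Add(-5, Mul(2, f))) = Mul(Add(-5, Mul(2, f)), Add(6, f)))
Function('t')(j, m) = 1
Function('N')(M, s) = Add(1, s) (Function('N')(M, s) = Add(s, 1) = Add(1, s))
c = 5754470 (c = Mul(2, 2877235) = 5754470)
Add(c, Function('N')(-229, -1950)) = Add(5754470, Add(1, -1950)) = Add(5754470, -1949) = 5752521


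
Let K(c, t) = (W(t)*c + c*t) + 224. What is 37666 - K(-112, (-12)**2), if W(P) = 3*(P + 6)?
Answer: 103970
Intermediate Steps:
W(P) = 18 + 3*P (W(P) = 3*(6 + P) = 18 + 3*P)
K(c, t) = 224 + c*t + c*(18 + 3*t) (K(c, t) = ((18 + 3*t)*c + c*t) + 224 = (c*(18 + 3*t) + c*t) + 224 = (c*t + c*(18 + 3*t)) + 224 = 224 + c*t + c*(18 + 3*t))
37666 - K(-112, (-12)**2) = 37666 - (224 + 18*(-112) + 4*(-112)*(-12)**2) = 37666 - (224 - 2016 + 4*(-112)*144) = 37666 - (224 - 2016 - 64512) = 37666 - 1*(-66304) = 37666 + 66304 = 103970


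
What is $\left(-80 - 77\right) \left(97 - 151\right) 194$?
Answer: $1644732$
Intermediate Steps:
$\left(-80 - 77\right) \left(97 - 151\right) 194 = \left(-157\right) \left(-54\right) 194 = 8478 \cdot 194 = 1644732$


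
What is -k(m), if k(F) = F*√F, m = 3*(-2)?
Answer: 6*I*√6 ≈ 14.697*I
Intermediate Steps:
m = -6
k(F) = F^(3/2)
-k(m) = -(-6)^(3/2) = -(-6)*I*√6 = 6*I*√6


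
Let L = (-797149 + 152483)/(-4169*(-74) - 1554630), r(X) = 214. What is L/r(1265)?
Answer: 29303/12121388 ≈ 0.0024175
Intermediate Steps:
L = 29303/56642 (L = -644666/(308506 - 1554630) = -644666/(-1246124) = -644666*(-1/1246124) = 29303/56642 ≈ 0.51734)
L/r(1265) = (29303/56642)/214 = (29303/56642)*(1/214) = 29303/12121388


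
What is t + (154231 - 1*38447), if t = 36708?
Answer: 152492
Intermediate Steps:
t + (154231 - 1*38447) = 36708 + (154231 - 1*38447) = 36708 + (154231 - 38447) = 36708 + 115784 = 152492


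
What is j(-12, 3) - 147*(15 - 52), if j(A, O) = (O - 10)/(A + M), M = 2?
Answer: 54397/10 ≈ 5439.7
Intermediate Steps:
j(A, O) = (-10 + O)/(2 + A) (j(A, O) = (O - 10)/(A + 2) = (-10 + O)/(2 + A))
j(-12, 3) - 147*(15 - 52) = (-10 + 3)/(2 - 12) - 147*(15 - 52) = -7/(-10) - 147*(-37) = -⅒*(-7) + 5439 = 7/10 + 5439 = 54397/10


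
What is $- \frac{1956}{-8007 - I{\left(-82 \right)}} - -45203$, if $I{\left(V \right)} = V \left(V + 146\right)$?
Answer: $\frac{124717033}{2759} \approx 45204.0$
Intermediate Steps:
$I{\left(V \right)} = V \left(146 + V\right)$
$- \frac{1956}{-8007 - I{\left(-82 \right)}} - -45203 = - \frac{1956}{-8007 - - 82 \left(146 - 82\right)} - -45203 = - \frac{1956}{-8007 - \left(-82\right) 64} + 45203 = - \frac{1956}{-8007 - -5248} + 45203 = - \frac{1956}{-8007 + 5248} + 45203 = - \frac{1956}{-2759} + 45203 = \left(-1956\right) \left(- \frac{1}{2759}\right) + 45203 = \frac{1956}{2759} + 45203 = \frac{124717033}{2759}$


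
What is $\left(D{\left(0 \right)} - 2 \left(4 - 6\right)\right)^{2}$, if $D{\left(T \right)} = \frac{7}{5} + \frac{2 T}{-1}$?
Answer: $\frac{729}{25} \approx 29.16$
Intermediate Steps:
$D{\left(T \right)} = \frac{7}{5} - 2 T$ ($D{\left(T \right)} = 7 \cdot \frac{1}{5} + 2 T \left(-1\right) = \frac{7}{5} - 2 T$)
$\left(D{\left(0 \right)} - 2 \left(4 - 6\right)\right)^{2} = \left(\left(\frac{7}{5} - 0\right) - 2 \left(4 - 6\right)\right)^{2} = \left(\left(\frac{7}{5} + 0\right) - -4\right)^{2} = \left(\frac{7}{5} + 4\right)^{2} = \left(\frac{27}{5}\right)^{2} = \frac{729}{25}$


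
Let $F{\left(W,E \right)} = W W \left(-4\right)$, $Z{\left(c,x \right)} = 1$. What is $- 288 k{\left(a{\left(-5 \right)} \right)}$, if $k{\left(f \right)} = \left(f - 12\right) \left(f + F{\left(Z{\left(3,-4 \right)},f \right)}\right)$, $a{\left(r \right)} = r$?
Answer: $-44064$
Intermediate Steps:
$F{\left(W,E \right)} = - 4 W^{2}$ ($F{\left(W,E \right)} = W^{2} \left(-4\right) = - 4 W^{2}$)
$k{\left(f \right)} = \left(-12 + f\right) \left(-4 + f\right)$ ($k{\left(f \right)} = \left(f - 12\right) \left(f - 4 \cdot 1^{2}\right) = \left(-12 + f\right) \left(f - 4\right) = \left(-12 + f\right) \left(-4 + f\right)$)
$- 288 k{\left(a{\left(-5 \right)} \right)} = - 288 \left(48 + \left(-5\right)^{2} - -80\right) = - 288 \left(48 + 25 + 80\right) = \left(-288\right) 153 = -44064$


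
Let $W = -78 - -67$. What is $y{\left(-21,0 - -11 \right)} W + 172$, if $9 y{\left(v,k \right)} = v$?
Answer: $\frac{593}{3} \approx 197.67$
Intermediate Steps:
$y{\left(v,k \right)} = \frac{v}{9}$
$W = -11$ ($W = -78 + 67 = -11$)
$y{\left(-21,0 - -11 \right)} W + 172 = \frac{1}{9} \left(-21\right) \left(-11\right) + 172 = \left(- \frac{7}{3}\right) \left(-11\right) + 172 = \frac{77}{3} + 172 = \frac{593}{3}$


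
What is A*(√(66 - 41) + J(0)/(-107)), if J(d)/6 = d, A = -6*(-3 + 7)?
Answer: -120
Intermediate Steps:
A = -24 (A = -6*4 = -24)
J(d) = 6*d
A*(√(66 - 41) + J(0)/(-107)) = -24*(√(66 - 41) + (6*0)/(-107)) = -24*(√25 + 0*(-1/107)) = -24*(5 + 0) = -24*5 = -120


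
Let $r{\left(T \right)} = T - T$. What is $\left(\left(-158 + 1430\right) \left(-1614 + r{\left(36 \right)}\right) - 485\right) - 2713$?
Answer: $-2056206$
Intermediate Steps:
$r{\left(T \right)} = 0$
$\left(\left(-158 + 1430\right) \left(-1614 + r{\left(36 \right)}\right) - 485\right) - 2713 = \left(\left(-158 + 1430\right) \left(-1614 + 0\right) - 485\right) - 2713 = \left(1272 \left(-1614\right) - 485\right) - 2713 = \left(-2053008 - 485\right) - 2713 = -2053493 - 2713 = -2056206$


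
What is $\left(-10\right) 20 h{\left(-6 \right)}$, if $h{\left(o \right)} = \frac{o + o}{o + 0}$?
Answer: $-400$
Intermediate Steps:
$h{\left(o \right)} = 2$ ($h{\left(o \right)} = \frac{2 o}{o} = 2$)
$\left(-10\right) 20 h{\left(-6 \right)} = \left(-10\right) 20 \cdot 2 = \left(-200\right) 2 = -400$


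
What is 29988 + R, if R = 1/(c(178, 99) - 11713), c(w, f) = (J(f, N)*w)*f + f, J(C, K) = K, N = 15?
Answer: 7578447409/252716 ≈ 29988.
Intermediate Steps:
c(w, f) = f + 15*f*w (c(w, f) = (15*w)*f + f = 15*f*w + f = f + 15*f*w)
R = 1/252716 (R = 1/(99*(1 + 15*178) - 11713) = 1/(99*(1 + 2670) - 11713) = 1/(99*2671 - 11713) = 1/(264429 - 11713) = 1/252716 ≈ 3.9570e-6)
29988 + R = 29988 + 1/252716 = 7578447409/252716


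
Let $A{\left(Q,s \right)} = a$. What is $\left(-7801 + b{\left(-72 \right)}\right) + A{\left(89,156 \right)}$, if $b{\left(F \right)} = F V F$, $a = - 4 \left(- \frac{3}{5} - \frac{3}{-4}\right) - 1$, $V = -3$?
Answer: $- \frac{116773}{5} \approx -23355.0$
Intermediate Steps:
$a = - \frac{8}{5}$ ($a = - 4 \left(\left(-3\right) \frac{1}{5} - - \frac{3}{4}\right) - 1 = - 4 \left(- \frac{3}{5} + \frac{3}{4}\right) - 1 = \left(-4\right) \frac{3}{20} - 1 = - \frac{3}{5} - 1 = - \frac{8}{5} \approx -1.6$)
$b{\left(F \right)} = - 3 F^{2}$ ($b{\left(F \right)} = F \left(-3\right) F = - 3 F F = - 3 F^{2}$)
$A{\left(Q,s \right)} = - \frac{8}{5}$
$\left(-7801 + b{\left(-72 \right)}\right) + A{\left(89,156 \right)} = \left(-7801 - 3 \left(-72\right)^{2}\right) - \frac{8}{5} = \left(-7801 - 15552\right) - \frac{8}{5} = -23353 - \frac{8}{5} = - \frac{116773}{5}$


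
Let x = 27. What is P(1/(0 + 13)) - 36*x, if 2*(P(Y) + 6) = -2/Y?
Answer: -991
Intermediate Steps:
P(Y) = -6 - 1/Y (P(Y) = -6 + (-2/Y)/2 = -6 - 1/Y)
P(1/(0 + 13)) - 36*x = (-6 - 1/(1/(0 + 13))) - 36*27 = (-6 - 1/(1/13)) - 972 = (-6 - 1/1/13) - 972 = (-6 - 1*13) - 972 = (-6 - 13) - 972 = -19 - 972 = -991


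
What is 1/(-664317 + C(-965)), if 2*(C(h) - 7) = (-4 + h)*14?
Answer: -1/671093 ≈ -1.4901e-6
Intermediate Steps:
C(h) = -21 + 7*h (C(h) = 7 + ((-4 + h)*14)/2 = 7 + (-56 + 14*h)/2 = 7 + (-28 + 7*h) = -21 + 7*h)
1/(-664317 + C(-965)) = 1/(-664317 + (-21 + 7*(-965))) = 1/(-664317 + (-21 - 6755)) = 1/(-664317 - 6776) = 1/(-671093) = -1/671093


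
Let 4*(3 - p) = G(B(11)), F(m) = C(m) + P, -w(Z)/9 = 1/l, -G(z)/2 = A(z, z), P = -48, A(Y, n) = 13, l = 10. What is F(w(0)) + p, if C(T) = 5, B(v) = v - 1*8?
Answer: -67/2 ≈ -33.500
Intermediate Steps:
B(v) = -8 + v (B(v) = v - 8 = -8 + v)
G(z) = -26 (G(z) = -2*13 = -26)
w(Z) = -9/10
F(m) = -43 (F(m) = 5 - 48 = -43)
p = 19/2 (p = 3 - 1/4*(-26) = 3 + 13/2 = 19/2 ≈ 9.5000)
F(w(0)) + p = -43 + 19/2 = -67/2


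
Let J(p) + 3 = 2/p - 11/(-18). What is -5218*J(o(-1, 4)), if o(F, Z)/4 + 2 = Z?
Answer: 200893/18 ≈ 11161.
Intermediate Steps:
o(F, Z) = -8 + 4*Z
J(p) = -43/18 + 2/p (J(p) = -3 + (2/p - 11/(-18)) = -3 + (2/p - 11*(-1/18)) = -3 + (2/p + 11/18) = -3 + (11/18 + 2/p) = -43/18 + 2/p)
-5218*J(o(-1, 4)) = -5218*(-43/18 + 2/(-8 + 4*4)) = -5218*(-43/18 + 2/(-8 + 16)) = -5218*(-43/18 + 2/8) = -5218*(-43/18 + 2*(1/8)) = -5218*(-43/18 + 1/4) = -5218*(-77/36) = 200893/18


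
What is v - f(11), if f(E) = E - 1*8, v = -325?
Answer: -328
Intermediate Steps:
f(E) = -8 + E (f(E) = E - 8 = -8 + E)
v - f(11) = -325 - (-8 + 11) = -325 - 1*3 = -325 - 3 = -328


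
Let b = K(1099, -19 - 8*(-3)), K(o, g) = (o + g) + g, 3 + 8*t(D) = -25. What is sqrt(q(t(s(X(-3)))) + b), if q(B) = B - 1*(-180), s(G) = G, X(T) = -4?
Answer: sqrt(5142)/2 ≈ 35.854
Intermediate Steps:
t(D) = -7/2 (t(D) = -3/8 + (1/8)*(-25) = -3/8 - 25/8 = -7/2)
q(B) = 180 + B (q(B) = B + 180 = 180 + B)
K(o, g) = o + 2*g (K(o, g) = (g + o) + g = o + 2*g)
b = 1109 (b = 1099 + 2*(-19 - 8*(-3)) = 1099 + 2*(-19 + 24) = 1099 + 2*5 = 1099 + 10 = 1109)
sqrt(q(t(s(X(-3)))) + b) = sqrt((180 - 7/2) + 1109) = sqrt(353/2 + 1109) = sqrt(2571/2) = sqrt(5142)/2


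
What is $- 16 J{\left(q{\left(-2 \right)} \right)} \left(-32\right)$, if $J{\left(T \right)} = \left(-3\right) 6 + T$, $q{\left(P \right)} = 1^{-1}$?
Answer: $-8704$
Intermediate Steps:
$q{\left(P \right)} = 1$
$J{\left(T \right)} = -18 + T$
$- 16 J{\left(q{\left(-2 \right)} \right)} \left(-32\right) = - 16 \left(-18 + 1\right) \left(-32\right) = \left(-16\right) \left(-17\right) \left(-32\right) = 272 \left(-32\right) = -8704$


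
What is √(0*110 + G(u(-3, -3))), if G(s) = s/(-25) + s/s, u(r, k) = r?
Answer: 2*√7/5 ≈ 1.0583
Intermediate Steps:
G(s) = 1 - s/25 (G(s) = s*(-1/25) + 1 = -s/25 + 1 = 1 - s/25)
√(0*110 + G(u(-3, -3))) = √(0*110 + (1 - 1/25*(-3))) = √(0 + (1 + 3/25)) = √(0 + 28/25) = √(28/25) = 2*√7/5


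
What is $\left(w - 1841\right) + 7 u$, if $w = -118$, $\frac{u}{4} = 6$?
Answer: $-1791$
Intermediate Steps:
$u = 24$ ($u = 4 \cdot 6 = 24$)
$\left(w - 1841\right) + 7 u = \left(-118 - 1841\right) + 7 \cdot 24 = -1959 + 168 = -1791$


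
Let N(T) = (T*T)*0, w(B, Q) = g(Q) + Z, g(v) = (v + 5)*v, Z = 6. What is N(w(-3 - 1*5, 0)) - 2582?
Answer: -2582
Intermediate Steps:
g(v) = v*(5 + v) (g(v) = (5 + v)*v = v*(5 + v))
w(B, Q) = 6 + Q*(5 + Q) (w(B, Q) = Q*(5 + Q) + 6 = 6 + Q*(5 + Q))
N(T) = 0 (N(T) = T**2*0 = 0)
N(w(-3 - 1*5, 0)) - 2582 = 0 - 2582 = -2582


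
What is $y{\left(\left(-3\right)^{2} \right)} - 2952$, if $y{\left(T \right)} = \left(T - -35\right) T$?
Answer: $-2556$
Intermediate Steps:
$y{\left(T \right)} = T \left(35 + T\right)$ ($y{\left(T \right)} = \left(T + 35\right) T = \left(35 + T\right) T = T \left(35 + T\right)$)
$y{\left(\left(-3\right)^{2} \right)} - 2952 = \left(-3\right)^{2} \left(35 + \left(-3\right)^{2}\right) - 2952 = 9 \left(35 + 9\right) - 2952 = 9 \cdot 44 - 2952 = 396 - 2952 = -2556$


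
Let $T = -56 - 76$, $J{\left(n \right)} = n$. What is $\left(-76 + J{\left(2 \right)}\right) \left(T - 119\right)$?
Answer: $18574$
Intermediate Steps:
$T = -132$
$\left(-76 + J{\left(2 \right)}\right) \left(T - 119\right) = \left(-76 + 2\right) \left(-132 - 119\right) = \left(-74\right) \left(-251\right) = 18574$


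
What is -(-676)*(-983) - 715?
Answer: -665223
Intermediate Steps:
-(-676)*(-983) - 715 = -676*983 - 715 = -664508 - 715 = -665223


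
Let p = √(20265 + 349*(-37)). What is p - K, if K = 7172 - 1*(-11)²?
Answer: -7051 + 2*√1838 ≈ -6965.3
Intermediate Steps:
K = 7051 (K = 7172 - 1*121 = 7172 - 121 = 7051)
p = 2*√1838 (p = √(20265 - 12913) = √7352 = 2*√1838 ≈ 85.744)
p - K = 2*√1838 - 1*7051 = 2*√1838 - 7051 = -7051 + 2*√1838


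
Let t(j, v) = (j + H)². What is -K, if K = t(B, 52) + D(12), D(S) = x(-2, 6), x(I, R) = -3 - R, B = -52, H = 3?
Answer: -2392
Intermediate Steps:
D(S) = -9 (D(S) = -3 - 1*6 = -3 - 6 = -9)
t(j, v) = (3 + j)² (t(j, v) = (j + 3)² = (3 + j)²)
K = 2392 (K = (3 - 52)² - 9 = (-49)² - 9 = 2401 - 9 = 2392)
-K = -1*2392 = -2392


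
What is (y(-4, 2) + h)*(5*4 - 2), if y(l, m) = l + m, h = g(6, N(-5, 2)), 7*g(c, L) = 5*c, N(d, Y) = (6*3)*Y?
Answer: 288/7 ≈ 41.143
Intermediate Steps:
N(d, Y) = 18*Y
g(c, L) = 5*c/7 (g(c, L) = (5*c)/7 = 5*c/7)
h = 30/7 (h = (5/7)*6 = 30/7 ≈ 4.2857)
(y(-4, 2) + h)*(5*4 - 2) = ((-4 + 2) + 30/7)*(5*4 - 2) = (-2 + 30/7)*(20 - 2) = (16/7)*18 = 288/7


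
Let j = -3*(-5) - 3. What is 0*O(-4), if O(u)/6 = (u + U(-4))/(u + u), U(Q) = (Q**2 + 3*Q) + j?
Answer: 0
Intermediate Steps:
j = 12 (j = 15 - 3 = 12)
U(Q) = 12 + Q**2 + 3*Q (U(Q) = (Q**2 + 3*Q) + 12 = 12 + Q**2 + 3*Q)
O(u) = 3*(16 + u)/u (O(u) = 6*((u + (12 + (-4)**2 + 3*(-4)))/(u + u)) = 6*((u + (12 + 16 - 12))/((2*u))) = 6*((u + 16)*(1/(2*u))) = 6*((16 + u)*(1/(2*u))) = 6*((16 + u)/(2*u)) = 3*(16 + u)/u)
0*O(-4) = 0*(3 + 48/(-4)) = 0*(3 + 48*(-1/4)) = 0*(3 - 12) = 0*(-9) = 0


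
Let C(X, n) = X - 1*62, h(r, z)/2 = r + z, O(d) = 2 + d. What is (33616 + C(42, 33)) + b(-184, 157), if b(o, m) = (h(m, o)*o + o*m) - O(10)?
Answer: 14632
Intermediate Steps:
h(r, z) = 2*r + 2*z (h(r, z) = 2*(r + z) = 2*r + 2*z)
C(X, n) = -62 + X (C(X, n) = X - 62 = -62 + X)
b(o, m) = -12 + m*o + o*(2*m + 2*o) (b(o, m) = ((2*m + 2*o)*o + o*m) - (2 + 10) = (o*(2*m + 2*o) + m*o) - 1*12 = (m*o + o*(2*m + 2*o)) - 12 = -12 + m*o + o*(2*m + 2*o))
(33616 + C(42, 33)) + b(-184, 157) = (33616 + (-62 + 42)) + (-12 + 157*(-184) + 2*(-184)*(157 - 184)) = (33616 - 20) + (-12 - 28888 + 2*(-184)*(-27)) = 33596 + (-12 - 28888 + 9936) = 33596 - 18964 = 14632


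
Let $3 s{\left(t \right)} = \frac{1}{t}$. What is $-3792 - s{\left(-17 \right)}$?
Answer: $- \frac{193391}{51} \approx -3792.0$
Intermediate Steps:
$s{\left(t \right)} = \frac{1}{3 t}$
$-3792 - s{\left(-17 \right)} = -3792 - \frac{1}{3 \left(-17\right)} = -3792 - \frac{1}{3} \left(- \frac{1}{17}\right) = -3792 - - \frac{1}{51} = -3792 + \frac{1}{51} = - \frac{193391}{51}$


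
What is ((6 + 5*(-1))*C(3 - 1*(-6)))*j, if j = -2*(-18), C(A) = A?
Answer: 324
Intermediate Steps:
j = 36
((6 + 5*(-1))*C(3 - 1*(-6)))*j = ((6 + 5*(-1))*(3 - 1*(-6)))*36 = ((6 - 5)*(3 + 6))*36 = (1*9)*36 = 9*36 = 324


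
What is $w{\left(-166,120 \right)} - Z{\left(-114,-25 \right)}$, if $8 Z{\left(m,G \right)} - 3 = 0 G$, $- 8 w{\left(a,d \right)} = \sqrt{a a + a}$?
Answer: $- \frac{3}{8} - \frac{\sqrt{27390}}{8} \approx -21.062$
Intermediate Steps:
$w{\left(a,d \right)} = - \frac{\sqrt{a + a^{2}}}{8}$ ($w{\left(a,d \right)} = - \frac{\sqrt{a a + a}}{8} = - \frac{\sqrt{a^{2} + a}}{8} = - \frac{\sqrt{a + a^{2}}}{8}$)
$Z{\left(m,G \right)} = \frac{3}{8}$ ($Z{\left(m,G \right)} = \frac{3}{8} + \frac{0 G}{8} = \frac{3}{8} + \frac{1}{8} \cdot 0 = \frac{3}{8} + 0 = \frac{3}{8}$)
$w{\left(-166,120 \right)} - Z{\left(-114,-25 \right)} = - \frac{\sqrt{- 166 \left(1 - 166\right)}}{8} - \frac{3}{8} = - \frac{\sqrt{\left(-166\right) \left(-165\right)}}{8} - \frac{3}{8} = - \frac{\sqrt{27390}}{8} - \frac{3}{8} = - \frac{3}{8} - \frac{\sqrt{27390}}{8}$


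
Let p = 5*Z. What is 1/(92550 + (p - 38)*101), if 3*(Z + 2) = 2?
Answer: 3/264116 ≈ 1.1359e-5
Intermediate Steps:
Z = -4/3 (Z = -2 + (1/3)*2 = -2 + 2/3 = -4/3 ≈ -1.3333)
p = -20/3 (p = 5*(-4/3) = -20/3 ≈ -6.6667)
1/(92550 + (p - 38)*101) = 1/(92550 + (-20/3 - 38)*101) = 1/(92550 - 134/3*101) = 1/(92550 - 13534/3) = 1/(264116/3) = 3/264116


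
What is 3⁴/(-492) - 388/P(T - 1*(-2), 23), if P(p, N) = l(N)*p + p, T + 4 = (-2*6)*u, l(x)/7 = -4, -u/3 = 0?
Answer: -32545/4428 ≈ -7.3498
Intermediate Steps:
u = 0 (u = -3*0 = 0)
l(x) = -28 (l(x) = 7*(-4) = -28)
T = -4 (T = -4 - 2*6*0 = -4 - 12*0 = -4 + 0 = -4)
P(p, N) = -27*p (P(p, N) = -28*p + p = -27*p)
3⁴/(-492) - 388/P(T - 1*(-2), 23) = 3⁴/(-492) - 388*(-1/(27*(-4 - 1*(-2)))) = 81*(-1/492) - 388*(-1/(27*(-4 + 2))) = -27/164 - 388/((-27*(-2))) = -27/164 - 388/54 = -27/164 - 388*1/54 = -27/164 - 194/27 = -32545/4428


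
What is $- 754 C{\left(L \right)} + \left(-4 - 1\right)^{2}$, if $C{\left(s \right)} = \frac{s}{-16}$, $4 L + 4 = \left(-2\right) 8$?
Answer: $- \frac{1685}{8} \approx -210.63$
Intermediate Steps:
$L = -5$ ($L = -1 + \frac{\left(-2\right) 8}{4} = -1 + \frac{1}{4} \left(-16\right) = -1 - 4 = -5$)
$C{\left(s \right)} = - \frac{s}{16}$ ($C{\left(s \right)} = s \left(- \frac{1}{16}\right) = - \frac{s}{16}$)
$- 754 C{\left(L \right)} + \left(-4 - 1\right)^{2} = - 754 \left(\left(- \frac{1}{16}\right) \left(-5\right)\right) + \left(-4 - 1\right)^{2} = \left(-754\right) \frac{5}{16} + \left(-5\right)^{2} = - \frac{1885}{8} + 25 = - \frac{1685}{8}$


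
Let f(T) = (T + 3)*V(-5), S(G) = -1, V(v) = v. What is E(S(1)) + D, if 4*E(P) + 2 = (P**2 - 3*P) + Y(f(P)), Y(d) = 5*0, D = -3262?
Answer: -6523/2 ≈ -3261.5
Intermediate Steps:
f(T) = -15 - 5*T (f(T) = (T + 3)*(-5) = (3 + T)*(-5) = -15 - 5*T)
Y(d) = 0
E(P) = -1/2 - 3*P/4 + P**2/4 (E(P) = -1/2 + ((P**2 - 3*P) + 0)/4 = -1/2 + (P**2 - 3*P)/4 = -1/2 + (-3*P/4 + P**2/4) = -1/2 - 3*P/4 + P**2/4)
E(S(1)) + D = (-1/2 - 3/4*(-1) + (1/4)*(-1)**2) - 3262 = (-1/2 + 3/4 + (1/4)*1) - 3262 = (-1/2 + 3/4 + 1/4) - 3262 = 1/2 - 3262 = -6523/2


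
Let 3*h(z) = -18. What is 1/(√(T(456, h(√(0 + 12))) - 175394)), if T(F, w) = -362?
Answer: -I*√43939/87878 ≈ -0.0023853*I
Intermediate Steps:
h(z) = -6 (h(z) = (⅓)*(-18) = -6)
1/(√(T(456, h(√(0 + 12))) - 175394)) = 1/(√(-362 - 175394)) = 1/(√(-175756)) = 1/(2*I*√43939) = -I*√43939/87878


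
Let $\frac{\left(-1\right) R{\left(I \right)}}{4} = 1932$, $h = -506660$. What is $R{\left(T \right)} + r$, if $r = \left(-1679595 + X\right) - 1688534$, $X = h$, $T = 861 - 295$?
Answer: $-3882517$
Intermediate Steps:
$T = 566$ ($T = 861 - 295 = 566$)
$X = -506660$
$R{\left(I \right)} = -7728$ ($R{\left(I \right)} = \left(-4\right) 1932 = -7728$)
$r = -3874789$ ($r = \left(-1679595 - 506660\right) - 1688534 = -2186255 - 1688534 = -3874789$)
$R{\left(T \right)} + r = -7728 - 3874789 = -3882517$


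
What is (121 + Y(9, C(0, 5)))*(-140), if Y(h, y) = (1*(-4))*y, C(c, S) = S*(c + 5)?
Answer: -2940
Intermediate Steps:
C(c, S) = S*(5 + c)
Y(h, y) = -4*y
(121 + Y(9, C(0, 5)))*(-140) = (121 - 20*(5 + 0))*(-140) = (121 - 20*5)*(-140) = (121 - 4*25)*(-140) = (121 - 100)*(-140) = 21*(-140) = -2940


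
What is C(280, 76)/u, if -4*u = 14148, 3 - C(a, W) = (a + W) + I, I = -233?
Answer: 40/1179 ≈ 0.033927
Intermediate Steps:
C(a, W) = 236 - W - a (C(a, W) = 3 - ((a + W) - 233) = 3 - ((W + a) - 233) = 3 - (-233 + W + a) = 3 + (233 - W - a) = 236 - W - a)
u = -3537 (u = -1/4*14148 = -3537)
C(280, 76)/u = (236 - 1*76 - 1*280)/(-3537) = (236 - 76 - 280)*(-1/3537) = -120*(-1/3537) = 40/1179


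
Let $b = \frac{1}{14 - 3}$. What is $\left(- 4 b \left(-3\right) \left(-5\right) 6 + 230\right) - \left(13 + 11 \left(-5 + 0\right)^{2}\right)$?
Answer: $- \frac{998}{11} \approx -90.727$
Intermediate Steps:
$b = \frac{1}{11} \approx 0.090909$
$\left(- 4 b \left(-3\right) \left(-5\right) 6 + 230\right) - \left(13 + 11 \left(-5 + 0\right)^{2}\right) = \left(\left(-4\right) \frac{1}{11} \left(-3\right) \left(-5\right) 6 + 230\right) - \left(13 + 11 \left(-5 + 0\right)^{2}\right) = \left(- \frac{4 \cdot 15 \cdot 6}{11} + 230\right) - \left(13 + 11 \left(-5\right)^{2}\right) = \left(\left(- \frac{4}{11}\right) 90 + 230\right) - 288 = \left(- \frac{360}{11} + 230\right) - 288 = \frac{2170}{11} - 288 = - \frac{998}{11}$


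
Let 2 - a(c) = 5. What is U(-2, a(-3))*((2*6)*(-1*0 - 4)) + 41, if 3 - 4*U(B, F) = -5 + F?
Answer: -91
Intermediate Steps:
a(c) = -3 (a(c) = 2 - 1*5 = 2 - 5 = -3)
U(B, F) = 2 - F/4 (U(B, F) = ¾ - (-5 + F)/4 = ¾ + (5/4 - F/4) = 2 - F/4)
U(-2, a(-3))*((2*6)*(-1*0 - 4)) + 41 = (2 - ¼*(-3))*((2*6)*(-1*0 - 4)) + 41 = (2 + ¾)*(12*(0 - 4)) + 41 = 11*(12*(-4))/4 + 41 = (11/4)*(-48) + 41 = -132 + 41 = -91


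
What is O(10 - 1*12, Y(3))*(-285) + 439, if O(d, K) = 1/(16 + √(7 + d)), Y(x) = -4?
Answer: 105629/251 + 285*√5/251 ≈ 423.37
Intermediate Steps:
O(10 - 1*12, Y(3))*(-285) + 439 = -285/(16 + √(7 + (10 - 1*12))) + 439 = -285/(16 + √(7 + (10 - 12))) + 439 = -285/(16 + √(7 - 2)) + 439 = -285/(16 + √5) + 439 = 439 - 285/(16 + √5)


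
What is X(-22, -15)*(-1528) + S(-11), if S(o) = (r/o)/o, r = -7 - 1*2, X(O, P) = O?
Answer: 4067527/121 ≈ 33616.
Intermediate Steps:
r = -9 (r = -7 - 2 = -9)
S(o) = -9/o² (S(o) = (-9/o)/o = -9/o²)
X(-22, -15)*(-1528) + S(-11) = -22*(-1528) - 9/(-11)² = 33616 - 9*1/121 = 33616 - 9/121 = 4067527/121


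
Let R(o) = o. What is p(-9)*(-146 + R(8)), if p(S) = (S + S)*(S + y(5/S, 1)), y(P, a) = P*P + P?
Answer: -68908/3 ≈ -22969.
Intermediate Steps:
y(P, a) = P + P² (y(P, a) = P² + P = P + P²)
p(S) = 2*S*(S + 5*(1 + 5/S)/S) (p(S) = (S + S)*(S + (5/S)*(1 + 5/S)) = (2*S)*(S + 5*(1 + 5/S)/S) = 2*S*(S + 5*(1 + 5/S)/S))
p(-9)*(-146 + R(8)) = (10 + 2*(-9)² + 50/(-9))*(-146 + 8) = (10 + 2*81 + 50*(-⅑))*(-138) = (10 + 162 - 50/9)*(-138) = (1498/9)*(-138) = -68908/3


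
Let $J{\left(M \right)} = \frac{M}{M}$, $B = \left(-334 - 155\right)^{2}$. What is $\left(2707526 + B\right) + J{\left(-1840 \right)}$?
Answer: $2946648$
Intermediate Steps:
$B = 239121$ ($B = \left(-489\right)^{2} = 239121$)
$J{\left(M \right)} = 1$
$\left(2707526 + B\right) + J{\left(-1840 \right)} = \left(2707526 + 239121\right) + 1 = 2946647 + 1 = 2946648$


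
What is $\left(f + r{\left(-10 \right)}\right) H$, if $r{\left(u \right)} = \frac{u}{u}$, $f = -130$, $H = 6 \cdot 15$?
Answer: $-11610$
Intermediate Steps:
$H = 90$
$r{\left(u \right)} = 1$
$\left(f + r{\left(-10 \right)}\right) H = \left(-130 + 1\right) 90 = \left(-129\right) 90 = -11610$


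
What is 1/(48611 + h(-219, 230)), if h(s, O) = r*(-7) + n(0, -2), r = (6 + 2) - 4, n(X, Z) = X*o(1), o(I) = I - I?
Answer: 1/48583 ≈ 2.0583e-5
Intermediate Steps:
o(I) = 0
n(X, Z) = 0 (n(X, Z) = X*0 = 0)
r = 4 (r = 8 - 4 = 4)
h(s, O) = -28 (h(s, O) = 4*(-7) + 0 = -28 + 0 = -28)
1/(48611 + h(-219, 230)) = 1/(48611 - 28) = 1/48583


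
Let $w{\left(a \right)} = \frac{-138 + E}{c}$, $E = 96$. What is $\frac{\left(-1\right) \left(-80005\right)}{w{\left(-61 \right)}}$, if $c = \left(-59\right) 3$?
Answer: $\frac{4720295}{14} \approx 3.3716 \cdot 10^{5}$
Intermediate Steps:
$c = -177$
$w{\left(a \right)} = \frac{14}{59}$ ($w{\left(a \right)} = \frac{-138 + 96}{-177} = \left(-42\right) \left(- \frac{1}{177}\right) = \frac{14}{59}$)
$\frac{\left(-1\right) \left(-80005\right)}{w{\left(-61 \right)}} = \frac{\left(-1\right) \left(-80005\right)}{\frac{14}{59}} = 80005 \cdot \frac{59}{14} = \frac{4720295}{14}$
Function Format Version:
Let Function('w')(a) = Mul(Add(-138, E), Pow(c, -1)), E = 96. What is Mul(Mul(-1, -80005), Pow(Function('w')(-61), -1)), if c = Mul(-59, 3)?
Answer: Rational(4720295, 14) ≈ 3.3716e+5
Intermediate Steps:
c = -177
Function('w')(a) = Rational(14, 59) (Function('w')(a) = Mul(Add(-138, 96), Pow(-177, -1)) = Mul(-42, Rational(-1, 177)) = Rational(14, 59))
Mul(Mul(-1, -80005), Pow(Function('w')(-61), -1)) = Mul(Mul(-1, -80005), Pow(Rational(14, 59), -1)) = Mul(80005, Rational(59, 14)) = Rational(4720295, 14)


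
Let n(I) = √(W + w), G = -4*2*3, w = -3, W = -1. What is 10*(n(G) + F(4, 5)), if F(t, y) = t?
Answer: 40 + 20*I ≈ 40.0 + 20.0*I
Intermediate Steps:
G = -24 (G = -8*3 = -24)
n(I) = 2*I (n(I) = √(-1 - 3) = √(-4) = 2*I)
10*(n(G) + F(4, 5)) = 10*(2*I + 4) = 10*(4 + 2*I) = 40 + 20*I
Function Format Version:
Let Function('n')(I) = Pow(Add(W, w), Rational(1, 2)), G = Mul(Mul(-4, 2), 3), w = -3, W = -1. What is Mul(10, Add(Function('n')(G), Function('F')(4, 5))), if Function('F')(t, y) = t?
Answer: Add(40, Mul(20, I)) ≈ Add(40.000, Mul(20.000, I))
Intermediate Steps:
G = -24 (G = Mul(-8, 3) = -24)
Function('n')(I) = Mul(2, I) (Function('n')(I) = Pow(Add(-1, -3), Rational(1, 2)) = Pow(-4, Rational(1, 2)) = Mul(2, I))
Mul(10, Add(Function('n')(G), Function('F')(4, 5))) = Mul(10, Add(Mul(2, I), 4)) = Mul(10, Add(4, Mul(2, I))) = Add(40, Mul(20, I))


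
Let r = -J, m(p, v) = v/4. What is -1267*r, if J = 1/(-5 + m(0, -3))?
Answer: -5068/23 ≈ -220.35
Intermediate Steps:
m(p, v) = v/4 (m(p, v) = v*(¼) = v/4)
J = -4/23 (J = 1/(-5 + (¼)*(-3)) = 1/(-5 - ¾) = 1/(-23/4) = -4/23 ≈ -0.17391)
r = 4/23 (r = -1*(-4/23) = 4/23 ≈ 0.17391)
-1267*r = -1267*4/23 = -5068/23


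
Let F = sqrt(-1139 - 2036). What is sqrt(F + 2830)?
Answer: sqrt(2830 + 5*I*sqrt(127)) ≈ 53.2 + 0.5296*I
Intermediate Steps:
F = 5*I*sqrt(127) (F = sqrt(-3175) = 5*I*sqrt(127) ≈ 56.347*I)
sqrt(F + 2830) = sqrt(5*I*sqrt(127) + 2830) = sqrt(2830 + 5*I*sqrt(127))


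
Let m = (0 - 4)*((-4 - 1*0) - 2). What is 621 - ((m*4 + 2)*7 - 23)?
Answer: -42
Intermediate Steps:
m = 24 (m = -4*((-4 + 0) - 2) = -4*(-4 - 2) = -4*(-6) = 24)
621 - ((m*4 + 2)*7 - 23) = 621 - ((24*4 + 2)*7 - 23) = 621 - ((96 + 2)*7 - 23) = 621 - (98*7 - 23) = 621 - (686 - 23) = 621 - 1*663 = 621 - 663 = -42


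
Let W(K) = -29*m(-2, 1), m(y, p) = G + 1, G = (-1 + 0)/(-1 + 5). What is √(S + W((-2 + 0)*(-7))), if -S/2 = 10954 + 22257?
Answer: 5*I*√10631/2 ≈ 257.77*I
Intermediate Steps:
G = -¼ (G = -1/4 = -1*¼ = -¼ ≈ -0.25000)
m(y, p) = ¾ (m(y, p) = -¼ + 1 = ¾)
W(K) = -87/4 (W(K) = -29*¾ = -87/4)
S = -66422 (S = -2*(10954 + 22257) = -2*33211 = -66422)
√(S + W((-2 + 0)*(-7))) = √(-66422 - 87/4) = √(-265775/4) = 5*I*√10631/2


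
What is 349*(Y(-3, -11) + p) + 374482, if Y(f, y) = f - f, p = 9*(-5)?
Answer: 358777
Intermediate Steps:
p = -45
Y(f, y) = 0
349*(Y(-3, -11) + p) + 374482 = 349*(0 - 45) + 374482 = 349*(-45) + 374482 = -15705 + 374482 = 358777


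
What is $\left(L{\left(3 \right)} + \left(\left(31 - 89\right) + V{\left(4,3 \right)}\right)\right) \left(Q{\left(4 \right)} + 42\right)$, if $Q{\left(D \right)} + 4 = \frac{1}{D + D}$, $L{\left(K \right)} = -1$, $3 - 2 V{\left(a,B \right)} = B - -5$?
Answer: $- \frac{37515}{16} \approx -2344.7$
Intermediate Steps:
$V{\left(a,B \right)} = -1 - \frac{B}{2}$ ($V{\left(a,B \right)} = \frac{3}{2} - \frac{B - -5}{2} = \frac{3}{2} - \frac{B + 5}{2} = \frac{3}{2} - \frac{5 + B}{2} = \frac{3}{2} - \left(\frac{5}{2} + \frac{B}{2}\right) = -1 - \frac{B}{2}$)
$Q{\left(D \right)} = -4 + \frac{1}{2 D}$ ($Q{\left(D \right)} = -4 + \frac{1}{D + D} = -4 + \frac{1}{2 D}$)
$\left(L{\left(3 \right)} + \left(\left(31 - 89\right) + V{\left(4,3 \right)}\right)\right) \left(Q{\left(4 \right)} + 42\right) = \left(-1 + \left(\left(31 - 89\right) - \frac{5}{2}\right)\right) \left(\left(-4 + \frac{1}{2 \cdot 4}\right) + 42\right) = \left(-1 - \frac{121}{2}\right) \left(\left(-4 + \frac{1}{2} \cdot \frac{1}{4}\right) + 42\right) = \left(-1 - \frac{121}{2}\right) \left(\left(-4 + \frac{1}{8}\right) + 42\right) = \left(-1 - \frac{121}{2}\right) \left(- \frac{31}{8} + 42\right) = \left(- \frac{123}{2}\right) \frac{305}{8} = - \frac{37515}{16}$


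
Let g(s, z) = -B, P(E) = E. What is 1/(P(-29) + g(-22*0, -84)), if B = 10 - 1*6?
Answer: -1/33 ≈ -0.030303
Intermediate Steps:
B = 4 (B = 10 - 6 = 4)
g(s, z) = -4 (g(s, z) = -1*4 = -4)
1/(P(-29) + g(-22*0, -84)) = 1/(-29 - 4) = 1/(-33) = -1/33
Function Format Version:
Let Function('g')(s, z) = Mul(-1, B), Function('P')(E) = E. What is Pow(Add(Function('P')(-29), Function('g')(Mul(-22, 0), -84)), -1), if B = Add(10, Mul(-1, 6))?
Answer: Rational(-1, 33) ≈ -0.030303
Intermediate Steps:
B = 4 (B = Add(10, -6) = 4)
Function('g')(s, z) = -4 (Function('g')(s, z) = Mul(-1, 4) = -4)
Pow(Add(Function('P')(-29), Function('g')(Mul(-22, 0), -84)), -1) = Pow(Add(-29, -4), -1) = Pow(-33, -1) = Rational(-1, 33)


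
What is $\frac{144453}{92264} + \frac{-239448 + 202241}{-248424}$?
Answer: $\frac{1228701835}{716268498} \approx 1.7154$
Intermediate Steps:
$\frac{144453}{92264} + \frac{-239448 + 202241}{-248424} = 144453 \cdot \frac{1}{92264} - - \frac{37207}{248424} = \frac{144453}{92264} + \frac{37207}{248424} = \frac{1228701835}{716268498}$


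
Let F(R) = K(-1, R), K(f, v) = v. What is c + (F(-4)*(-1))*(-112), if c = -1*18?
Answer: -466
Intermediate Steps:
c = -18
F(R) = R
c + (F(-4)*(-1))*(-112) = -18 - 4*(-1)*(-112) = -18 + 4*(-112) = -18 - 448 = -466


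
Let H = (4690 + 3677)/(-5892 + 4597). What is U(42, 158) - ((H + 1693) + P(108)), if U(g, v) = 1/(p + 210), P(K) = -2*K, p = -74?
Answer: -258990033/176120 ≈ -1470.5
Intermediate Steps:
H = -8367/1295 (H = 8367/(-1295) = 8367*(-1/1295) = -8367/1295 ≈ -6.4610)
U(g, v) = 1/136 (U(g, v) = 1/(-74 + 210) = 1/136)
U(42, 158) - ((H + 1693) + P(108)) = 1/136 - ((-8367/1295 + 1693) - 2*108) = 1/136 - (2184068/1295 - 216) = 1/136 - 1*1904348/1295 = 1/136 - 1904348/1295 = -258990033/176120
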